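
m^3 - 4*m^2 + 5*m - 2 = (m - 2)*(m - 1)^2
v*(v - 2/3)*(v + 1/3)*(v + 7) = v^4 + 20*v^3/3 - 23*v^2/9 - 14*v/9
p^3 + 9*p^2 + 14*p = p*(p + 2)*(p + 7)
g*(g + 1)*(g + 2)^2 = g^4 + 5*g^3 + 8*g^2 + 4*g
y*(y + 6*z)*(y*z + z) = y^3*z + 6*y^2*z^2 + y^2*z + 6*y*z^2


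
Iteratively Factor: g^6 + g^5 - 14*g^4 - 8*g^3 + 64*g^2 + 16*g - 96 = (g - 2)*(g^5 + 3*g^4 - 8*g^3 - 24*g^2 + 16*g + 48) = (g - 2)*(g + 2)*(g^4 + g^3 - 10*g^2 - 4*g + 24) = (g - 2)*(g + 2)*(g + 3)*(g^3 - 2*g^2 - 4*g + 8) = (g - 2)^2*(g + 2)*(g + 3)*(g^2 - 4) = (g - 2)^2*(g + 2)^2*(g + 3)*(g - 2)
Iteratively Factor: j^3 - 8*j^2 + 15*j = (j - 3)*(j^2 - 5*j) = j*(j - 3)*(j - 5)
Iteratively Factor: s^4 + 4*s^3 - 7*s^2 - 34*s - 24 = (s - 3)*(s^3 + 7*s^2 + 14*s + 8) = (s - 3)*(s + 2)*(s^2 + 5*s + 4) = (s - 3)*(s + 1)*(s + 2)*(s + 4)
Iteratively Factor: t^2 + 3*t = (t + 3)*(t)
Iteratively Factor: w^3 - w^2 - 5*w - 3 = (w - 3)*(w^2 + 2*w + 1) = (w - 3)*(w + 1)*(w + 1)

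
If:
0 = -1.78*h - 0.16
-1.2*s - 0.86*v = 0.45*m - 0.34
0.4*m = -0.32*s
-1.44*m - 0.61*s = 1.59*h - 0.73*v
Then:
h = -0.09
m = -2.02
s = 2.52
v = -2.07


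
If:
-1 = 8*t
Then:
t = -1/8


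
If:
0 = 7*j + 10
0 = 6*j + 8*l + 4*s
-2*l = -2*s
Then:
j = -10/7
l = 5/7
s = 5/7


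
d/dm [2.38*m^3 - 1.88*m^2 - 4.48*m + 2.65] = 7.14*m^2 - 3.76*m - 4.48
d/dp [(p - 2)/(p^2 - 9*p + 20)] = (p^2 - 9*p - (p - 2)*(2*p - 9) + 20)/(p^2 - 9*p + 20)^2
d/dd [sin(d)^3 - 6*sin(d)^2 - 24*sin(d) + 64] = 3*(sin(d)^2 - 4*sin(d) - 8)*cos(d)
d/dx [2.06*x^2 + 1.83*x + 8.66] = 4.12*x + 1.83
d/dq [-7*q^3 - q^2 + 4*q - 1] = -21*q^2 - 2*q + 4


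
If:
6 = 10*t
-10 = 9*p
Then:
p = -10/9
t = 3/5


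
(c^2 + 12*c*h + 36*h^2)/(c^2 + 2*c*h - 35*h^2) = (c^2 + 12*c*h + 36*h^2)/(c^2 + 2*c*h - 35*h^2)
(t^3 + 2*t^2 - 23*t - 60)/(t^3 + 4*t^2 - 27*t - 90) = (t + 4)/(t + 6)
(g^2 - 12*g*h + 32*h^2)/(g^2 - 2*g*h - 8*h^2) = (g - 8*h)/(g + 2*h)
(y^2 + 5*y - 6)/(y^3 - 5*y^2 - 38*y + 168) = (y - 1)/(y^2 - 11*y + 28)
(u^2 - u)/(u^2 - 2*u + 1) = u/(u - 1)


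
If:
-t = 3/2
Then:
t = -3/2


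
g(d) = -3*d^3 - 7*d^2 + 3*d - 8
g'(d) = -9*d^2 - 14*d + 3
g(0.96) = -14.23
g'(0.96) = -18.73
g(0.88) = -12.83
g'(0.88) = -16.29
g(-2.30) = -15.43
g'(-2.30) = -12.41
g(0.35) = -7.94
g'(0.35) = -3.00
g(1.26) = -21.33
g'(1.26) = -28.93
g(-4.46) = 105.53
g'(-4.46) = -113.58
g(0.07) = -7.83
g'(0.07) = 1.98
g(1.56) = -31.74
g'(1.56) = -40.74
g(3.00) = -143.00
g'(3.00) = -120.00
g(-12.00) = 4132.00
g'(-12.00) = -1125.00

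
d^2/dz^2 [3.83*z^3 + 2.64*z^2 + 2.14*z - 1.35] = 22.98*z + 5.28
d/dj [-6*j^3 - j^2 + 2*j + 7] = -18*j^2 - 2*j + 2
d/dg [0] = 0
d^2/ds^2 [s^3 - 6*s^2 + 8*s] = 6*s - 12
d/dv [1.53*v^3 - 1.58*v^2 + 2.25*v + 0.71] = 4.59*v^2 - 3.16*v + 2.25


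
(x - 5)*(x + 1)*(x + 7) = x^3 + 3*x^2 - 33*x - 35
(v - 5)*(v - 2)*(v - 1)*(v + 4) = v^4 - 4*v^3 - 15*v^2 + 58*v - 40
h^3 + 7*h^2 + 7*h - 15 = (h - 1)*(h + 3)*(h + 5)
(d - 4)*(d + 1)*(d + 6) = d^3 + 3*d^2 - 22*d - 24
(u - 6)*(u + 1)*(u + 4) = u^3 - u^2 - 26*u - 24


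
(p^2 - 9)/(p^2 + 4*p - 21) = (p + 3)/(p + 7)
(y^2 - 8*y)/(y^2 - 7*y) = (y - 8)/(y - 7)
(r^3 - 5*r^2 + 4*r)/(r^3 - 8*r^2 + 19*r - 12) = r/(r - 3)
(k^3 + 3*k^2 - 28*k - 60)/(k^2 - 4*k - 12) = (k^2 + k - 30)/(k - 6)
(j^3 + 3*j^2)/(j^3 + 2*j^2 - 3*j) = j/(j - 1)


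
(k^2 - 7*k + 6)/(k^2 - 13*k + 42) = (k - 1)/(k - 7)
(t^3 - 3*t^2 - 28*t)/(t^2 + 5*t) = (t^2 - 3*t - 28)/(t + 5)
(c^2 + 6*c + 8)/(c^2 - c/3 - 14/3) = 3*(c + 4)/(3*c - 7)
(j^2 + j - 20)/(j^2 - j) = (j^2 + j - 20)/(j*(j - 1))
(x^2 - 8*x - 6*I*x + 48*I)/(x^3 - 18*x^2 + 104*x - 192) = (x - 6*I)/(x^2 - 10*x + 24)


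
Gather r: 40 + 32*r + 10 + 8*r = 40*r + 50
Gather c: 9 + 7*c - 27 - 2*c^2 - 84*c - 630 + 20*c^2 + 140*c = 18*c^2 + 63*c - 648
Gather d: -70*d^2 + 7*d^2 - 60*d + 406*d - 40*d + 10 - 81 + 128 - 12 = -63*d^2 + 306*d + 45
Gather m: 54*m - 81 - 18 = 54*m - 99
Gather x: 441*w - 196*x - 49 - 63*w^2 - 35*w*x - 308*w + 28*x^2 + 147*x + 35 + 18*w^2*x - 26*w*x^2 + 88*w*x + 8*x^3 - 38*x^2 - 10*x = -63*w^2 + 133*w + 8*x^3 + x^2*(-26*w - 10) + x*(18*w^2 + 53*w - 59) - 14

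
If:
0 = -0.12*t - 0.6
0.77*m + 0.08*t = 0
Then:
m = 0.52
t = -5.00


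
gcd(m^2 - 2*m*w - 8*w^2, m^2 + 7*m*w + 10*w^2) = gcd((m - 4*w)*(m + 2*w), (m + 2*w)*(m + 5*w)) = m + 2*w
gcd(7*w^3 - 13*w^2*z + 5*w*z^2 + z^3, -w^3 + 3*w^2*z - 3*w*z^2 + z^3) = w^2 - 2*w*z + z^2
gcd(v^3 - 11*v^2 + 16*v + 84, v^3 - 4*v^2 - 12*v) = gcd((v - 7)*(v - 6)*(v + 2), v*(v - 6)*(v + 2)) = v^2 - 4*v - 12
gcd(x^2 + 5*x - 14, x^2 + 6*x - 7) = x + 7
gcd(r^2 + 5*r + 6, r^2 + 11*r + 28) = 1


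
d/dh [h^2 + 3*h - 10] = 2*h + 3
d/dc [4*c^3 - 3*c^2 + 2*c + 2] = 12*c^2 - 6*c + 2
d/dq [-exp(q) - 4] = -exp(q)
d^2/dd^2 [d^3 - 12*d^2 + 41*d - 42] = 6*d - 24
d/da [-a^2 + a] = 1 - 2*a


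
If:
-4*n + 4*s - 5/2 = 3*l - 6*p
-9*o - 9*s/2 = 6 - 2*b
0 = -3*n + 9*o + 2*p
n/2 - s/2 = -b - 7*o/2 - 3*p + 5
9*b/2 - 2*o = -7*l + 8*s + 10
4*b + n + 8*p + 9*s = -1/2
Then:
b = -59025/48239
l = 54333/96478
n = 59143/96478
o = -23797/96478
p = 195801/96478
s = -66755/48239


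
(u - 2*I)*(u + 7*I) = u^2 + 5*I*u + 14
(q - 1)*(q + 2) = q^2 + q - 2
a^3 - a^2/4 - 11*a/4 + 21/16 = (a - 3/2)*(a - 1/2)*(a + 7/4)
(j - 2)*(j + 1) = j^2 - j - 2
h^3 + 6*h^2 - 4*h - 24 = (h - 2)*(h + 2)*(h + 6)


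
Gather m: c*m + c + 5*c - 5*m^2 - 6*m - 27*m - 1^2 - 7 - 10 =6*c - 5*m^2 + m*(c - 33) - 18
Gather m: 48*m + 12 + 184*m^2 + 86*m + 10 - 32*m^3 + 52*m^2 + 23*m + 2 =-32*m^3 + 236*m^2 + 157*m + 24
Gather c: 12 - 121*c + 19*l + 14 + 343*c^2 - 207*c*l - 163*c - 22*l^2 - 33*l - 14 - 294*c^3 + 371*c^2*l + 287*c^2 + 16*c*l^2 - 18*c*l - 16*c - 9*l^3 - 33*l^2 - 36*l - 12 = -294*c^3 + c^2*(371*l + 630) + c*(16*l^2 - 225*l - 300) - 9*l^3 - 55*l^2 - 50*l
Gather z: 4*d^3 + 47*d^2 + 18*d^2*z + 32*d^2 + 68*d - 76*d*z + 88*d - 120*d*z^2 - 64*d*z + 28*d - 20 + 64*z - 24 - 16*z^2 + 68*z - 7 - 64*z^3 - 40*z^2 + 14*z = 4*d^3 + 79*d^2 + 184*d - 64*z^3 + z^2*(-120*d - 56) + z*(18*d^2 - 140*d + 146) - 51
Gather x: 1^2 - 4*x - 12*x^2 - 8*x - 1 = -12*x^2 - 12*x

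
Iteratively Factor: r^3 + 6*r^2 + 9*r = (r + 3)*(r^2 + 3*r) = r*(r + 3)*(r + 3)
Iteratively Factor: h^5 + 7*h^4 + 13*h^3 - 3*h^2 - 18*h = (h + 2)*(h^4 + 5*h^3 + 3*h^2 - 9*h) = (h - 1)*(h + 2)*(h^3 + 6*h^2 + 9*h) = (h - 1)*(h + 2)*(h + 3)*(h^2 + 3*h) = h*(h - 1)*(h + 2)*(h + 3)*(h + 3)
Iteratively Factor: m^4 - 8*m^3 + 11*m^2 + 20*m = (m)*(m^3 - 8*m^2 + 11*m + 20) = m*(m - 5)*(m^2 - 3*m - 4) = m*(m - 5)*(m + 1)*(m - 4)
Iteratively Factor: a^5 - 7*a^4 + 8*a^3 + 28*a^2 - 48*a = (a - 4)*(a^4 - 3*a^3 - 4*a^2 + 12*a) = (a - 4)*(a + 2)*(a^3 - 5*a^2 + 6*a) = (a - 4)*(a - 3)*(a + 2)*(a^2 - 2*a) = (a - 4)*(a - 3)*(a - 2)*(a + 2)*(a)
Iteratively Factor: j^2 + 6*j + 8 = (j + 4)*(j + 2)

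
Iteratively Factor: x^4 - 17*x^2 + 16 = (x - 4)*(x^3 + 4*x^2 - x - 4) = (x - 4)*(x + 1)*(x^2 + 3*x - 4) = (x - 4)*(x + 1)*(x + 4)*(x - 1)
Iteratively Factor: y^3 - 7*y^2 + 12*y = (y)*(y^2 - 7*y + 12) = y*(y - 4)*(y - 3)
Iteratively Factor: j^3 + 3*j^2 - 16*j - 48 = (j + 4)*(j^2 - j - 12) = (j - 4)*(j + 4)*(j + 3)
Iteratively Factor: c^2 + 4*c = (c)*(c + 4)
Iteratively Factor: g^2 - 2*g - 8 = (g + 2)*(g - 4)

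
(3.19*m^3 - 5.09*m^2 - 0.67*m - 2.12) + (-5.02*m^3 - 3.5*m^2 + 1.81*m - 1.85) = -1.83*m^3 - 8.59*m^2 + 1.14*m - 3.97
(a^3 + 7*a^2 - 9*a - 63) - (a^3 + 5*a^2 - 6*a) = 2*a^2 - 3*a - 63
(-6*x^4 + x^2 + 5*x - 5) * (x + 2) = -6*x^5 - 12*x^4 + x^3 + 7*x^2 + 5*x - 10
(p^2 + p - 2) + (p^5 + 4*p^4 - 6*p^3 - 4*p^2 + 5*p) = p^5 + 4*p^4 - 6*p^3 - 3*p^2 + 6*p - 2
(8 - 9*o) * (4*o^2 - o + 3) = -36*o^3 + 41*o^2 - 35*o + 24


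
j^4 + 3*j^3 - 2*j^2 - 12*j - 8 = (j - 2)*(j + 1)*(j + 2)^2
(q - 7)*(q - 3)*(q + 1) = q^3 - 9*q^2 + 11*q + 21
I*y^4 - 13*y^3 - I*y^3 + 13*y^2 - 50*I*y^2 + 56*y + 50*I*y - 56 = (y + 2*I)*(y + 4*I)*(y + 7*I)*(I*y - I)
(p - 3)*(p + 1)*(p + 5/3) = p^3 - p^2/3 - 19*p/3 - 5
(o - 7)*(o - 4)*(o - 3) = o^3 - 14*o^2 + 61*o - 84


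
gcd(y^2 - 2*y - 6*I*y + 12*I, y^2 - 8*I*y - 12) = y - 6*I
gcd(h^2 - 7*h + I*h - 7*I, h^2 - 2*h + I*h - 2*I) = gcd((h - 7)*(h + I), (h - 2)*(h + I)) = h + I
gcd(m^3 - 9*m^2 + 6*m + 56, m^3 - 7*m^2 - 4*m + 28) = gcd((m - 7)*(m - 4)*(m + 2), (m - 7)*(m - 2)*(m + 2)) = m^2 - 5*m - 14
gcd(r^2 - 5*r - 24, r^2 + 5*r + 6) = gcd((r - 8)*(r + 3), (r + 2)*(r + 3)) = r + 3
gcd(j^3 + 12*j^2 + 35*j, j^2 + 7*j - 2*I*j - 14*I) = j + 7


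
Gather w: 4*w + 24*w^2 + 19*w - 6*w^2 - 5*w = 18*w^2 + 18*w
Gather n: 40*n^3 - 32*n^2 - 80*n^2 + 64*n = 40*n^3 - 112*n^2 + 64*n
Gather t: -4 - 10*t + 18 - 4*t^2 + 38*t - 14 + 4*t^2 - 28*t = 0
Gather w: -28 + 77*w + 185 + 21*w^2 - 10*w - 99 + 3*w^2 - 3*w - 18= 24*w^2 + 64*w + 40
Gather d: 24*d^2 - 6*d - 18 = 24*d^2 - 6*d - 18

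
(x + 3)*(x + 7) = x^2 + 10*x + 21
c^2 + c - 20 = (c - 4)*(c + 5)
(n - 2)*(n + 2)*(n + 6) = n^3 + 6*n^2 - 4*n - 24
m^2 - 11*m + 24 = (m - 8)*(m - 3)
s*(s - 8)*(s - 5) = s^3 - 13*s^2 + 40*s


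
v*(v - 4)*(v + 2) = v^3 - 2*v^2 - 8*v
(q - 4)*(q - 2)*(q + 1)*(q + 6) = q^4 + q^3 - 28*q^2 + 20*q + 48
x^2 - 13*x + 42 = (x - 7)*(x - 6)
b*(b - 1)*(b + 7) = b^3 + 6*b^2 - 7*b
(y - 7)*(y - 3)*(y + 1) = y^3 - 9*y^2 + 11*y + 21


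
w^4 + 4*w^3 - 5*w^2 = w^2*(w - 1)*(w + 5)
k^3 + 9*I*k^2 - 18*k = k*(k + 3*I)*(k + 6*I)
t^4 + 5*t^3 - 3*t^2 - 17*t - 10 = (t - 2)*(t + 1)^2*(t + 5)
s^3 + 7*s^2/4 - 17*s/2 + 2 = (s - 2)*(s - 1/4)*(s + 4)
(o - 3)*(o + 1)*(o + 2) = o^3 - 7*o - 6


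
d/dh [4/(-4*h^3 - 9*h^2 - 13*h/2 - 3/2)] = 8*(24*h^2 + 36*h + 13)/(8*h^3 + 18*h^2 + 13*h + 3)^2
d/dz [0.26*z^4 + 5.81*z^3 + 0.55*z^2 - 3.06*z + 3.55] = 1.04*z^3 + 17.43*z^2 + 1.1*z - 3.06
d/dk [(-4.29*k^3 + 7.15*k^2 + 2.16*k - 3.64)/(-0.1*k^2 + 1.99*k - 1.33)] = (0.429*k^4 - 17.0742*k^3 + 31.5616*k^2 - 19.747*k + 4.3708)/(0.01*k^4 - 0.398*k^3 + 4.2261*k^2 - 5.2934*k + 1.7689)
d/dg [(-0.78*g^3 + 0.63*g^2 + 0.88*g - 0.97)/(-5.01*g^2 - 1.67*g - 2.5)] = (3.9078*g^4 + 2.6052*g^3 + 9.2067*g^2 - 12.8694*g - 3.8199)/(25.1001*g^4 + 16.7334*g^3 + 27.8389*g^2 + 8.35*g + 6.25)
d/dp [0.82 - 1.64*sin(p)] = -1.64*cos(p)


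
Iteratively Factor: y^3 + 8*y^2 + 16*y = (y)*(y^2 + 8*y + 16) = y*(y + 4)*(y + 4)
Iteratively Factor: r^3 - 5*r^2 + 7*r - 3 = (r - 3)*(r^2 - 2*r + 1) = (r - 3)*(r - 1)*(r - 1)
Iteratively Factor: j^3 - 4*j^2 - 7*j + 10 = (j - 1)*(j^2 - 3*j - 10) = (j - 1)*(j + 2)*(j - 5)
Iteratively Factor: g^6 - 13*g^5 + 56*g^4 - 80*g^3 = (g)*(g^5 - 13*g^4 + 56*g^3 - 80*g^2) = g^2*(g^4 - 13*g^3 + 56*g^2 - 80*g) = g^2*(g - 4)*(g^3 - 9*g^2 + 20*g) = g^2*(g - 4)^2*(g^2 - 5*g) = g^3*(g - 4)^2*(g - 5)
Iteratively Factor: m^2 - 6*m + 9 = (m - 3)*(m - 3)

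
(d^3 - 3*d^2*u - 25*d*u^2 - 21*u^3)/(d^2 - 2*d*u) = (d^3 - 3*d^2*u - 25*d*u^2 - 21*u^3)/(d*(d - 2*u))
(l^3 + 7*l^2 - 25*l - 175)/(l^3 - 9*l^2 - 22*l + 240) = (l^2 + 2*l - 35)/(l^2 - 14*l + 48)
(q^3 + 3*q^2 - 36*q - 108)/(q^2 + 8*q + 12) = (q^2 - 3*q - 18)/(q + 2)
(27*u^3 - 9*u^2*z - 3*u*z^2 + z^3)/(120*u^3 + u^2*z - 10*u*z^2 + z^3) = (9*u^2 - 6*u*z + z^2)/(40*u^2 - 13*u*z + z^2)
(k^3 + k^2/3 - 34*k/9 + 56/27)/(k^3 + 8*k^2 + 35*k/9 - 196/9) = (k - 2/3)/(k + 7)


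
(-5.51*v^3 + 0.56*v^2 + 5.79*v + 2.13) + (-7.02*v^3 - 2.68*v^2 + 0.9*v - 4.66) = -12.53*v^3 - 2.12*v^2 + 6.69*v - 2.53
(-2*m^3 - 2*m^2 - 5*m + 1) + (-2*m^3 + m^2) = -4*m^3 - m^2 - 5*m + 1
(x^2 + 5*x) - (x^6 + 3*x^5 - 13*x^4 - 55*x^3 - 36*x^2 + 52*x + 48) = -x^6 - 3*x^5 + 13*x^4 + 55*x^3 + 37*x^2 - 47*x - 48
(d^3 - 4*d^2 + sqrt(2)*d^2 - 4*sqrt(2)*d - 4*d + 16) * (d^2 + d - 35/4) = d^5 - 3*d^4 + sqrt(2)*d^4 - 67*d^3/4 - 3*sqrt(2)*d^3 - 51*sqrt(2)*d^2/4 + 47*d^2 + 35*sqrt(2)*d + 51*d - 140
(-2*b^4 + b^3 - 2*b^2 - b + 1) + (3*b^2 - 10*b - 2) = -2*b^4 + b^3 + b^2 - 11*b - 1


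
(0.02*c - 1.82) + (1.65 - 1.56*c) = -1.54*c - 0.17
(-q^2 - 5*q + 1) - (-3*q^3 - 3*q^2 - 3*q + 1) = 3*q^3 + 2*q^2 - 2*q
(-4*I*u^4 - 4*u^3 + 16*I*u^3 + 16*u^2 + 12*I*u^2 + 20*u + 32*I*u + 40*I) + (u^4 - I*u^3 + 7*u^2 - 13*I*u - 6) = u^4 - 4*I*u^4 - 4*u^3 + 15*I*u^3 + 23*u^2 + 12*I*u^2 + 20*u + 19*I*u - 6 + 40*I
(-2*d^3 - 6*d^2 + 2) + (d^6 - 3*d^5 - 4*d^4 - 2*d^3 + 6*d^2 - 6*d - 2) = d^6 - 3*d^5 - 4*d^4 - 4*d^3 - 6*d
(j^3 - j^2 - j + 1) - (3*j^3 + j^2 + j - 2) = -2*j^3 - 2*j^2 - 2*j + 3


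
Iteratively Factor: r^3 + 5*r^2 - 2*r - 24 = (r + 4)*(r^2 + r - 6) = (r + 3)*(r + 4)*(r - 2)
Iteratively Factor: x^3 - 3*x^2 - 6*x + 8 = (x + 2)*(x^2 - 5*x + 4) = (x - 4)*(x + 2)*(x - 1)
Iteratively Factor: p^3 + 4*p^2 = (p)*(p^2 + 4*p) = p^2*(p + 4)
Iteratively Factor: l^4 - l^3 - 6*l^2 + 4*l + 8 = (l + 1)*(l^3 - 2*l^2 - 4*l + 8) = (l - 2)*(l + 1)*(l^2 - 4) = (l - 2)^2*(l + 1)*(l + 2)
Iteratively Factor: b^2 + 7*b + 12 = (b + 4)*(b + 3)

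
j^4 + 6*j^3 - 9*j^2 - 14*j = j*(j - 2)*(j + 1)*(j + 7)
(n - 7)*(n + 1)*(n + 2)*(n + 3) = n^4 - n^3 - 31*n^2 - 71*n - 42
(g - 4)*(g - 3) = g^2 - 7*g + 12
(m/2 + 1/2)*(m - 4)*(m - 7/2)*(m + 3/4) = m^4/2 - 23*m^3/8 + 13*m^2/16 + 151*m/16 + 21/4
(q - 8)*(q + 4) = q^2 - 4*q - 32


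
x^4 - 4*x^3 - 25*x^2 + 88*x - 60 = (x - 6)*(x - 2)*(x - 1)*(x + 5)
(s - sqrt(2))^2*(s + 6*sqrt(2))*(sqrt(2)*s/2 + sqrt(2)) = sqrt(2)*s^4/2 + sqrt(2)*s^3 + 4*s^3 - 11*sqrt(2)*s^2 + 8*s^2 - 22*sqrt(2)*s + 12*s + 24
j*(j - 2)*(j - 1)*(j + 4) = j^4 + j^3 - 10*j^2 + 8*j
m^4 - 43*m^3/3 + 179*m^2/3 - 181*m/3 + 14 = (m - 7)*(m - 6)*(m - 1)*(m - 1/3)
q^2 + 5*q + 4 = (q + 1)*(q + 4)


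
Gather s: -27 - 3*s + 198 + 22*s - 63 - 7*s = 12*s + 108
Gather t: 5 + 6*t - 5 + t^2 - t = t^2 + 5*t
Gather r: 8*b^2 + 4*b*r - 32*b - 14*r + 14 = 8*b^2 - 32*b + r*(4*b - 14) + 14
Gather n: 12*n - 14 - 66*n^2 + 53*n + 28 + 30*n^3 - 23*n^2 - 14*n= 30*n^3 - 89*n^2 + 51*n + 14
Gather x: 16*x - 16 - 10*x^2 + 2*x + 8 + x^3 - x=x^3 - 10*x^2 + 17*x - 8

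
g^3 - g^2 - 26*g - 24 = (g - 6)*(g + 1)*(g + 4)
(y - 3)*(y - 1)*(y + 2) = y^3 - 2*y^2 - 5*y + 6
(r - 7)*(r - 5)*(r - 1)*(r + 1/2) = r^4 - 25*r^3/2 + 81*r^2/2 - 23*r/2 - 35/2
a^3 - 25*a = a*(a - 5)*(a + 5)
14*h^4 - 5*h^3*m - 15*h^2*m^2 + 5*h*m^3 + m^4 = (-2*h + m)*(-h + m)*(h + m)*(7*h + m)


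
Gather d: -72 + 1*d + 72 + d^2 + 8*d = d^2 + 9*d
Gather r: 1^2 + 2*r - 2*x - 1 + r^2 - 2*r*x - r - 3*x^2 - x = r^2 + r*(1 - 2*x) - 3*x^2 - 3*x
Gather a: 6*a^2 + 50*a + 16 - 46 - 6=6*a^2 + 50*a - 36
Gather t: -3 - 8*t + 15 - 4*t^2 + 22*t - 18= -4*t^2 + 14*t - 6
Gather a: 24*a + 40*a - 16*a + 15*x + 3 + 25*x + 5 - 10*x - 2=48*a + 30*x + 6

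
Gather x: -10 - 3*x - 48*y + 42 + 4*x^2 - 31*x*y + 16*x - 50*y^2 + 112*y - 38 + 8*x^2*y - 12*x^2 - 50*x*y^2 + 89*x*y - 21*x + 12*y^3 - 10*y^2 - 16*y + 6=x^2*(8*y - 8) + x*(-50*y^2 + 58*y - 8) + 12*y^3 - 60*y^2 + 48*y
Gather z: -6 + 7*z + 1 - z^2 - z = -z^2 + 6*z - 5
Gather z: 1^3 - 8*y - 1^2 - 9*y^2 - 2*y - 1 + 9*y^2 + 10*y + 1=0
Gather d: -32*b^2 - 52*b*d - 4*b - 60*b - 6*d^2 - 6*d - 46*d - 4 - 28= -32*b^2 - 64*b - 6*d^2 + d*(-52*b - 52) - 32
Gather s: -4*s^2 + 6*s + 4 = -4*s^2 + 6*s + 4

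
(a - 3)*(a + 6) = a^2 + 3*a - 18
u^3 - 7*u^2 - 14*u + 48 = (u - 8)*(u - 2)*(u + 3)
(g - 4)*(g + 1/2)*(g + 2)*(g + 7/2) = g^4 + 2*g^3 - 57*g^2/4 - 71*g/2 - 14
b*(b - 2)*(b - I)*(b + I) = b^4 - 2*b^3 + b^2 - 2*b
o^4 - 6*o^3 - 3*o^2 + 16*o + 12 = (o - 6)*(o - 2)*(o + 1)^2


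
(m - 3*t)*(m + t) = m^2 - 2*m*t - 3*t^2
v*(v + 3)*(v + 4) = v^3 + 7*v^2 + 12*v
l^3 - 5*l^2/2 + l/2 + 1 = (l - 2)*(l - 1)*(l + 1/2)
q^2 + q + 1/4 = (q + 1/2)^2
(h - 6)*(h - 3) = h^2 - 9*h + 18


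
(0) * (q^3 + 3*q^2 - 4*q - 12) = 0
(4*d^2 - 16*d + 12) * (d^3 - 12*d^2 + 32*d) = 4*d^5 - 64*d^4 + 332*d^3 - 656*d^2 + 384*d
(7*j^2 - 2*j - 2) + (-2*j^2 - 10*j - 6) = 5*j^2 - 12*j - 8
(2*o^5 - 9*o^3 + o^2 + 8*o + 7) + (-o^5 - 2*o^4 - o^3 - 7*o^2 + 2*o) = o^5 - 2*o^4 - 10*o^3 - 6*o^2 + 10*o + 7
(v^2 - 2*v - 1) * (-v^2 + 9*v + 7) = -v^4 + 11*v^3 - 10*v^2 - 23*v - 7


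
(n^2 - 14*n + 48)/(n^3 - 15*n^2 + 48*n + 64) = (n - 6)/(n^2 - 7*n - 8)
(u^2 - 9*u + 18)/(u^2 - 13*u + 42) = (u - 3)/(u - 7)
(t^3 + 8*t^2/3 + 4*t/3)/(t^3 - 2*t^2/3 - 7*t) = (3*t^2 + 8*t + 4)/(3*t^2 - 2*t - 21)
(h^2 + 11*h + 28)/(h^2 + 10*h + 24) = (h + 7)/(h + 6)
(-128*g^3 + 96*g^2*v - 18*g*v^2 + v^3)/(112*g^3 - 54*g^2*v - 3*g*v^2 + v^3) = (-8*g + v)/(7*g + v)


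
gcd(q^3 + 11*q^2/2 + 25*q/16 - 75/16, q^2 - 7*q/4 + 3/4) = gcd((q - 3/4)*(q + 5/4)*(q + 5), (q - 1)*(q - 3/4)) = q - 3/4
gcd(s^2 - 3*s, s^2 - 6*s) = s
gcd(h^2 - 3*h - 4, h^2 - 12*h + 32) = h - 4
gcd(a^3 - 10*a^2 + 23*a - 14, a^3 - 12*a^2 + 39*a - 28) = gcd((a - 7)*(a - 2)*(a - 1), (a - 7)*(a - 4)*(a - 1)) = a^2 - 8*a + 7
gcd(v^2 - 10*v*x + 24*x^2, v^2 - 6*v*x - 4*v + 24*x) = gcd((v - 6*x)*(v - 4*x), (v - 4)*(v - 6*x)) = -v + 6*x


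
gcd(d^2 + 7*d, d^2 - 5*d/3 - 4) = 1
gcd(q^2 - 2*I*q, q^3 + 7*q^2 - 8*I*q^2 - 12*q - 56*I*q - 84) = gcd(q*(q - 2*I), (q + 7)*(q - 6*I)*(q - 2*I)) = q - 2*I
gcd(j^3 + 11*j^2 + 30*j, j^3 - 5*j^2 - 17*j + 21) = 1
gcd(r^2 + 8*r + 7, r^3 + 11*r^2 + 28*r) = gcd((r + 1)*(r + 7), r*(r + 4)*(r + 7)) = r + 7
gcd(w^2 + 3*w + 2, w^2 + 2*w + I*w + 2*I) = w + 2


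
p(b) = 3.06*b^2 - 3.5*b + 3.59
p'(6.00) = 33.22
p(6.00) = 92.75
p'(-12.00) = -76.94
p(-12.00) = 486.23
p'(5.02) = 27.22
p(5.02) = 63.13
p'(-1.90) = -15.13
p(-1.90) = 21.29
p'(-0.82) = -8.52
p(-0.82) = 8.52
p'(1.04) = 2.86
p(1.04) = 3.26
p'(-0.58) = -7.05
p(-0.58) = 6.65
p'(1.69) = 6.84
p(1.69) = 6.41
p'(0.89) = 1.95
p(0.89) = 2.90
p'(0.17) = -2.46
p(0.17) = 3.08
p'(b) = 6.12*b - 3.5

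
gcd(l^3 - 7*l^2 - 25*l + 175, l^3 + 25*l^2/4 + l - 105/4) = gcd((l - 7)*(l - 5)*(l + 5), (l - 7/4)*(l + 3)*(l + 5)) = l + 5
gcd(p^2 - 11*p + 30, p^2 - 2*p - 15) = p - 5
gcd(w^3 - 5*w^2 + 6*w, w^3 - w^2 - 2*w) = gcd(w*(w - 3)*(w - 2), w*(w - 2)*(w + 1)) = w^2 - 2*w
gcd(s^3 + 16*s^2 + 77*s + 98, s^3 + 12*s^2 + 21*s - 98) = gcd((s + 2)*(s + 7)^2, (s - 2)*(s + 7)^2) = s^2 + 14*s + 49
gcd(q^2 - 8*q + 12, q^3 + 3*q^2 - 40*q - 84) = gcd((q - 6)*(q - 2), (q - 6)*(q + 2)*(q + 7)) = q - 6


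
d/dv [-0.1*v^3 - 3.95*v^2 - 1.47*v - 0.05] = -0.3*v^2 - 7.9*v - 1.47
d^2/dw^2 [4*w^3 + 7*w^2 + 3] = 24*w + 14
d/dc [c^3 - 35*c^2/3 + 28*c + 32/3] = 3*c^2 - 70*c/3 + 28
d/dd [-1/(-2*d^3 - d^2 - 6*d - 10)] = 2*(-3*d^2 - d - 3)/(2*d^3 + d^2 + 6*d + 10)^2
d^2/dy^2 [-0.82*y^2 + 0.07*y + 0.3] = -1.64000000000000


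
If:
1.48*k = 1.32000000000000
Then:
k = 0.89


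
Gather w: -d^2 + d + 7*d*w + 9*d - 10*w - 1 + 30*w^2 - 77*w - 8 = -d^2 + 10*d + 30*w^2 + w*(7*d - 87) - 9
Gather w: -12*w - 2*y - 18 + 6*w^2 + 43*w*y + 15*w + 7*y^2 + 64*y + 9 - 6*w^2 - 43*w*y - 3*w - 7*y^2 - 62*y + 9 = 0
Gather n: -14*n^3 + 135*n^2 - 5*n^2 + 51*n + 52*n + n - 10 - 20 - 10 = -14*n^3 + 130*n^2 + 104*n - 40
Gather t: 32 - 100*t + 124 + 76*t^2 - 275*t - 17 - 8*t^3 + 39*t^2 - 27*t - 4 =-8*t^3 + 115*t^2 - 402*t + 135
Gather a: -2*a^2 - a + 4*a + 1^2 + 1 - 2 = -2*a^2 + 3*a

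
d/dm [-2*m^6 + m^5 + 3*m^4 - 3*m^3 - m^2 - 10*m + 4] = -12*m^5 + 5*m^4 + 12*m^3 - 9*m^2 - 2*m - 10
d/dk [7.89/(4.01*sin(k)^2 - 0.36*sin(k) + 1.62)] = (2.8404 - 63.2778*sin(k))*cos(k)/(4.01*sin(k)^2 - 0.36*sin(k) + 1.62)^2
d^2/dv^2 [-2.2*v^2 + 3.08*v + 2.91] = -4.40000000000000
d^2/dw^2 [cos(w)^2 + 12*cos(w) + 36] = -12*cos(w) - 2*cos(2*w)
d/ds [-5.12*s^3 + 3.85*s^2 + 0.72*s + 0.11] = -15.36*s^2 + 7.7*s + 0.72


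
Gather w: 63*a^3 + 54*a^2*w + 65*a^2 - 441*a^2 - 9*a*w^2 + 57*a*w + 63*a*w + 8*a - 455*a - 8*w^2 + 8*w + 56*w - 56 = 63*a^3 - 376*a^2 - 447*a + w^2*(-9*a - 8) + w*(54*a^2 + 120*a + 64) - 56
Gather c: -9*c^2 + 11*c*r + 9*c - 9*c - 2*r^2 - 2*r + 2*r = -9*c^2 + 11*c*r - 2*r^2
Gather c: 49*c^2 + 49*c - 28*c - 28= 49*c^2 + 21*c - 28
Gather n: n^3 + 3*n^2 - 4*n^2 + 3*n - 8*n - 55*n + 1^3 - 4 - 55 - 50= n^3 - n^2 - 60*n - 108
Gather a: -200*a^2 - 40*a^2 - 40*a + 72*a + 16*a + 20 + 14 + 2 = -240*a^2 + 48*a + 36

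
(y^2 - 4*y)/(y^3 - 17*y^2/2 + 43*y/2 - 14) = 2*y/(2*y^2 - 9*y + 7)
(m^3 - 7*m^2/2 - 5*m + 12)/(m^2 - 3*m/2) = m - 2 - 8/m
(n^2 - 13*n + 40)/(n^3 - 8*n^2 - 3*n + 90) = (n - 8)/(n^2 - 3*n - 18)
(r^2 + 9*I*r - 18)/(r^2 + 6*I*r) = (r + 3*I)/r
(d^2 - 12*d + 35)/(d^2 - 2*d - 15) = (d - 7)/(d + 3)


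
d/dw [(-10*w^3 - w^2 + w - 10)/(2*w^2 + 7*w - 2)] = (-20*w^4 - 140*w^3 + 51*w^2 + 44*w + 68)/(4*w^4 + 28*w^3 + 41*w^2 - 28*w + 4)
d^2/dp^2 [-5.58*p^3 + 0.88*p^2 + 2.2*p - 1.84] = 1.76 - 33.48*p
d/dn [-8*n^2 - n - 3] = -16*n - 1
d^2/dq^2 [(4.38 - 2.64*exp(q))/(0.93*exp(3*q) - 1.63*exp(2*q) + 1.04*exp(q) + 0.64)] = (-9.13334399999999*exp(6*q) + 46.100286*exp(5*q) - 69.836646*exp(4*q) + 70.973496*exp(3*q) - 62.262*exp(2*q) + 24.771456*exp(q) - 3.996672)*exp(q)/(0.804357*exp(9*q) - 4.229361*exp(8*q) + 10.111239*exp(7*q) - 12.129355*exp(6*q) + 5.486136*exp(5*q) + 3.526272*exp(4*q) - 4.24192*exp(3*q) + 0.0737280000000005*exp(2*q) + 1.277952*exp(q) + 0.262144)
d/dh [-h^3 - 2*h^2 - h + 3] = -3*h^2 - 4*h - 1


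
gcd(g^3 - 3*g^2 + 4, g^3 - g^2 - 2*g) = g^2 - g - 2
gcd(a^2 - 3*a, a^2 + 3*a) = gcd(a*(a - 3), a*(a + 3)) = a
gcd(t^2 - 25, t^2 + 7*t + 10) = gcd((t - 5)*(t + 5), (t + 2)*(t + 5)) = t + 5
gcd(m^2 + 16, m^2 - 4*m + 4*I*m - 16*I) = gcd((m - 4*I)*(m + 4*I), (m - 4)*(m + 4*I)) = m + 4*I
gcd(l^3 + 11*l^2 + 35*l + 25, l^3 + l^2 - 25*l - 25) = l^2 + 6*l + 5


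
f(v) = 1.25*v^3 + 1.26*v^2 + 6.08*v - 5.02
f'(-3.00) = 32.27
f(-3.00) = -45.67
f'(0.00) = 6.08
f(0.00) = -5.02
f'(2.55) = 36.89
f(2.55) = 39.40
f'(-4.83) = 81.39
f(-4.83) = -145.84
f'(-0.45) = 5.71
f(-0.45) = -7.61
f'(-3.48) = 42.72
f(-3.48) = -63.60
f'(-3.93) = 54.09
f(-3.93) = -85.33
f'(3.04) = 48.40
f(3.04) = 60.23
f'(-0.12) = 5.83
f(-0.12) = -5.73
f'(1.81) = 22.93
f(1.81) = 17.52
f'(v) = 3.75*v^2 + 2.52*v + 6.08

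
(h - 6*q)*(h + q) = h^2 - 5*h*q - 6*q^2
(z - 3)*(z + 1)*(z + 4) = z^3 + 2*z^2 - 11*z - 12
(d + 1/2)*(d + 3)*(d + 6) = d^3 + 19*d^2/2 + 45*d/2 + 9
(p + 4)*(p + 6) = p^2 + 10*p + 24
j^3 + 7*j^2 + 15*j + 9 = (j + 1)*(j + 3)^2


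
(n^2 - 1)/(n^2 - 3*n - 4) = (n - 1)/(n - 4)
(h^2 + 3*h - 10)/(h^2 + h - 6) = (h + 5)/(h + 3)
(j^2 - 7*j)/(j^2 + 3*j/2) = 2*(j - 7)/(2*j + 3)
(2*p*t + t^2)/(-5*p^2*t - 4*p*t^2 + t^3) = (-2*p - t)/(5*p^2 + 4*p*t - t^2)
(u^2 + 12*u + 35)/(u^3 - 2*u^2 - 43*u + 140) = (u + 5)/(u^2 - 9*u + 20)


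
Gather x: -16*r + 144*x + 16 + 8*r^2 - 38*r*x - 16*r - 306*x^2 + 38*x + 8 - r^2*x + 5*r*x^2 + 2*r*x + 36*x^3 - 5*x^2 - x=8*r^2 - 32*r + 36*x^3 + x^2*(5*r - 311) + x*(-r^2 - 36*r + 181) + 24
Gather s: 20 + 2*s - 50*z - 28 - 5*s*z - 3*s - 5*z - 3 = s*(-5*z - 1) - 55*z - 11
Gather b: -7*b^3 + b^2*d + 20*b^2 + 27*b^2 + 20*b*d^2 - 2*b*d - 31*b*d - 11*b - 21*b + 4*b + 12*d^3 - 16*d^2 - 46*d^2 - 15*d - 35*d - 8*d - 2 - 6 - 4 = -7*b^3 + b^2*(d + 47) + b*(20*d^2 - 33*d - 28) + 12*d^3 - 62*d^2 - 58*d - 12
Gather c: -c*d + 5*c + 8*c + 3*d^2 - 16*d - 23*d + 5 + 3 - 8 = c*(13 - d) + 3*d^2 - 39*d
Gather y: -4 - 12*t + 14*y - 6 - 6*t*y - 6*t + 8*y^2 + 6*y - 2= -18*t + 8*y^2 + y*(20 - 6*t) - 12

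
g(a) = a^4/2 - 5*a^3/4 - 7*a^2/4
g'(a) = 2*a^3 - 15*a^2/4 - 7*a/2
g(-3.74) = 138.74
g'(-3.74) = -143.99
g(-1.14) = 0.42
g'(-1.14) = -3.85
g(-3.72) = 135.88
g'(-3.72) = -141.83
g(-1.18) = 0.59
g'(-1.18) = -4.38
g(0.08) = -0.01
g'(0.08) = -0.30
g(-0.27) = -0.10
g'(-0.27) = 0.63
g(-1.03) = 0.07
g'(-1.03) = -2.56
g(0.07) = -0.01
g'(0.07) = -0.26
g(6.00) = 315.00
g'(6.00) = 276.00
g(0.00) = 0.00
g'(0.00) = 0.00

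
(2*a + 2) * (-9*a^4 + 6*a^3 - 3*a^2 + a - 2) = -18*a^5 - 6*a^4 + 6*a^3 - 4*a^2 - 2*a - 4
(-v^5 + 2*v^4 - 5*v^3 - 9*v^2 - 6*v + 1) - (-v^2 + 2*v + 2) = -v^5 + 2*v^4 - 5*v^3 - 8*v^2 - 8*v - 1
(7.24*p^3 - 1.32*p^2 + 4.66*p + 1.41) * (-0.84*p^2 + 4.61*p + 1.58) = -6.0816*p^5 + 34.4852*p^4 + 1.4396*p^3 + 18.2126*p^2 + 13.8629*p + 2.2278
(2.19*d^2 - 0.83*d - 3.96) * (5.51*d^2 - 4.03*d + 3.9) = 12.0669*d^4 - 13.399*d^3 - 9.9337*d^2 + 12.7218*d - 15.444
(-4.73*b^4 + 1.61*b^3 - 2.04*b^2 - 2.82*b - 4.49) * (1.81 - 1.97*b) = 9.3181*b^5 - 11.733*b^4 + 6.9329*b^3 + 1.863*b^2 + 3.7411*b - 8.1269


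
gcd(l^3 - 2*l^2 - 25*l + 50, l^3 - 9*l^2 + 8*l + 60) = l - 5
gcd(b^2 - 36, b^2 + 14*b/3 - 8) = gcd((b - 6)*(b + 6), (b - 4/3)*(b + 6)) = b + 6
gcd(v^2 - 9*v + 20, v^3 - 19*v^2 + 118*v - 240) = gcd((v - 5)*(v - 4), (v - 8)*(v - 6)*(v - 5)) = v - 5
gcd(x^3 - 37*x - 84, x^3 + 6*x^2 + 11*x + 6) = x + 3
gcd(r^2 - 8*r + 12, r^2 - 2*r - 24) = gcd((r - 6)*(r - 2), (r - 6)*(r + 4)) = r - 6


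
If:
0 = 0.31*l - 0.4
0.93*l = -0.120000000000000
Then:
No Solution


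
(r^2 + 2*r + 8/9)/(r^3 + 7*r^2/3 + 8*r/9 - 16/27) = 3*(3*r + 2)/(9*r^2 + 9*r - 4)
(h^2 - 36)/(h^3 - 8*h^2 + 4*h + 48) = (h + 6)/(h^2 - 2*h - 8)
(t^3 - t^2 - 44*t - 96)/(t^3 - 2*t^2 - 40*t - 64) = (t + 3)/(t + 2)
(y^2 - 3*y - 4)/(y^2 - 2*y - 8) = (y + 1)/(y + 2)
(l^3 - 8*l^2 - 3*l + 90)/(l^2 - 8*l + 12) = (l^2 - 2*l - 15)/(l - 2)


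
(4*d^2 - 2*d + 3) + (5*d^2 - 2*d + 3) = 9*d^2 - 4*d + 6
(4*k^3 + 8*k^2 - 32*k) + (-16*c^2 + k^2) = -16*c^2 + 4*k^3 + 9*k^2 - 32*k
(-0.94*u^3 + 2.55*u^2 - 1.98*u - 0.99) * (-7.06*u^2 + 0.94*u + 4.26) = 6.6364*u^5 - 18.8866*u^4 + 12.3714*u^3 + 15.9912*u^2 - 9.3654*u - 4.2174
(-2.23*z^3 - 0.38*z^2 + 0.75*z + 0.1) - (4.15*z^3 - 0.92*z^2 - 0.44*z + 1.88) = -6.38*z^3 + 0.54*z^2 + 1.19*z - 1.78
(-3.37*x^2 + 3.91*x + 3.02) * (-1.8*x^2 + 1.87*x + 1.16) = 6.066*x^4 - 13.3399*x^3 - 2.0335*x^2 + 10.183*x + 3.5032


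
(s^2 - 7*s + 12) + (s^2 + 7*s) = 2*s^2 + 12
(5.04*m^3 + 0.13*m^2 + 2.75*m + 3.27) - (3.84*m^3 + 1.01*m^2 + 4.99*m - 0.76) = 1.2*m^3 - 0.88*m^2 - 2.24*m + 4.03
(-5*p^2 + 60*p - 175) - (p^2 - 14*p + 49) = -6*p^2 + 74*p - 224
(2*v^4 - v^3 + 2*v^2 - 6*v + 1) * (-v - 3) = -2*v^5 - 5*v^4 + v^3 + 17*v - 3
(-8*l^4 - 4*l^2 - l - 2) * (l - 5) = -8*l^5 + 40*l^4 - 4*l^3 + 19*l^2 + 3*l + 10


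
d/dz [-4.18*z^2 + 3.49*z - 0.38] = 3.49 - 8.36*z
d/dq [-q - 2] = -1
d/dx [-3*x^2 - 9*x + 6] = -6*x - 9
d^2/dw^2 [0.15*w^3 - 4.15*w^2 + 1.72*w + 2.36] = 0.9*w - 8.3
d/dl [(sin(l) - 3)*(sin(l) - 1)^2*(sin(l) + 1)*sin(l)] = (5*sin(l)^4 - 16*sin(l)^3 + 6*sin(l)^2 + 8*sin(l) - 3)*cos(l)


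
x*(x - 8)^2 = x^3 - 16*x^2 + 64*x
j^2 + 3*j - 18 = (j - 3)*(j + 6)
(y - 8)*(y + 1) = y^2 - 7*y - 8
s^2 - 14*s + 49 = (s - 7)^2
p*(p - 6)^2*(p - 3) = p^4 - 15*p^3 + 72*p^2 - 108*p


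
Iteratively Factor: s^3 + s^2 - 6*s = (s)*(s^2 + s - 6) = s*(s + 3)*(s - 2)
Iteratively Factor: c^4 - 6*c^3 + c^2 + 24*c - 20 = (c + 2)*(c^3 - 8*c^2 + 17*c - 10) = (c - 2)*(c + 2)*(c^2 - 6*c + 5) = (c - 5)*(c - 2)*(c + 2)*(c - 1)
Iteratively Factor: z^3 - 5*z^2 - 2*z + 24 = (z - 4)*(z^2 - z - 6) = (z - 4)*(z - 3)*(z + 2)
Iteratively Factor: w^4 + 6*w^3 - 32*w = (w + 4)*(w^3 + 2*w^2 - 8*w) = w*(w + 4)*(w^2 + 2*w - 8) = w*(w - 2)*(w + 4)*(w + 4)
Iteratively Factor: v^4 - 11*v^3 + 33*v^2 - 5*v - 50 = (v - 5)*(v^3 - 6*v^2 + 3*v + 10) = (v - 5)^2*(v^2 - v - 2) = (v - 5)^2*(v - 2)*(v + 1)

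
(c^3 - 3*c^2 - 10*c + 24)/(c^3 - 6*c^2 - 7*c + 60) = (c - 2)/(c - 5)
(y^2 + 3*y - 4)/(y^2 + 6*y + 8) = (y - 1)/(y + 2)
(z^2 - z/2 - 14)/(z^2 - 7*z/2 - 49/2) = (z - 4)/(z - 7)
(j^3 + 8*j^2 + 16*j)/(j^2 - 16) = j*(j + 4)/(j - 4)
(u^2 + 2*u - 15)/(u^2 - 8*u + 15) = (u + 5)/(u - 5)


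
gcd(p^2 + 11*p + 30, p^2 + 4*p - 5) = p + 5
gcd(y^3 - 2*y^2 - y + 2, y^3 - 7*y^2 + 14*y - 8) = y^2 - 3*y + 2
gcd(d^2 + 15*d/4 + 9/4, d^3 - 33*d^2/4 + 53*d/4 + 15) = d + 3/4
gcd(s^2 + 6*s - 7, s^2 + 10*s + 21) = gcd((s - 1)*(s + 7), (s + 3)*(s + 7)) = s + 7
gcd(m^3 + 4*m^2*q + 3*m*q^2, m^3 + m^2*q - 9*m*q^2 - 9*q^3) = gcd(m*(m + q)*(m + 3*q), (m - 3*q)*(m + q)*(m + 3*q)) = m^2 + 4*m*q + 3*q^2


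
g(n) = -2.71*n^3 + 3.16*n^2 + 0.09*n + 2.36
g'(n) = -8.13*n^2 + 6.32*n + 0.09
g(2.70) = -27.70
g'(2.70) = -42.11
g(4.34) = -159.26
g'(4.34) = -125.61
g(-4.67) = 346.86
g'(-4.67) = -206.73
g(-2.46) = 61.61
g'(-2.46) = -64.66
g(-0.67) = 4.53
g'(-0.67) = -7.79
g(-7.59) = 1368.65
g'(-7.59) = -516.23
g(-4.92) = 401.16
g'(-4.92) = -227.80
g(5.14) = -281.70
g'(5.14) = -182.22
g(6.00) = -468.70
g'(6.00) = -254.67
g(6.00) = -468.70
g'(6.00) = -254.67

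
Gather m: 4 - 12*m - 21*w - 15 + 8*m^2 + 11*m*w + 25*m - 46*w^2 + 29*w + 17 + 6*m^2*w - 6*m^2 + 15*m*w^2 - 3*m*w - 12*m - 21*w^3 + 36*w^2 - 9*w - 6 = m^2*(6*w + 2) + m*(15*w^2 + 8*w + 1) - 21*w^3 - 10*w^2 - w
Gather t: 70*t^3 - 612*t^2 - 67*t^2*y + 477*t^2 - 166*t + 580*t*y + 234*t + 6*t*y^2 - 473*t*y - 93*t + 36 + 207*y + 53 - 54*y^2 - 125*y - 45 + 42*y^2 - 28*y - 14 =70*t^3 + t^2*(-67*y - 135) + t*(6*y^2 + 107*y - 25) - 12*y^2 + 54*y + 30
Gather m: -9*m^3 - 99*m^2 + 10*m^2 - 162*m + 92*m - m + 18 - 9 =-9*m^3 - 89*m^2 - 71*m + 9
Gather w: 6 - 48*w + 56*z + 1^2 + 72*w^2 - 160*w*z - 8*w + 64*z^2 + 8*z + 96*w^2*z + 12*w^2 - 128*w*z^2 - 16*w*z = w^2*(96*z + 84) + w*(-128*z^2 - 176*z - 56) + 64*z^2 + 64*z + 7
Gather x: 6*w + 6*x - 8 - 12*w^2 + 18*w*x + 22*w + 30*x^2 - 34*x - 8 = -12*w^2 + 28*w + 30*x^2 + x*(18*w - 28) - 16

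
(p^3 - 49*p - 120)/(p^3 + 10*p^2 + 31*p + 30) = (p - 8)/(p + 2)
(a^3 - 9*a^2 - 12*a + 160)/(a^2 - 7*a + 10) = (a^2 - 4*a - 32)/(a - 2)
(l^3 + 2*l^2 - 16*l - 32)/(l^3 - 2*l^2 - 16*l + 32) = (l + 2)/(l - 2)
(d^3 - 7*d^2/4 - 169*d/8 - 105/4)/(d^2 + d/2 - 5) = (4*d^2 - 17*d - 42)/(4*(d - 2))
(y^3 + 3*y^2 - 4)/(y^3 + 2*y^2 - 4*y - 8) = (y - 1)/(y - 2)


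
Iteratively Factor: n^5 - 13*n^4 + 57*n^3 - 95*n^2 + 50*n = (n - 2)*(n^4 - 11*n^3 + 35*n^2 - 25*n) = (n - 2)*(n - 1)*(n^3 - 10*n^2 + 25*n) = (n - 5)*(n - 2)*(n - 1)*(n^2 - 5*n) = n*(n - 5)*(n - 2)*(n - 1)*(n - 5)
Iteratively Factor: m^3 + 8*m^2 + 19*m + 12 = (m + 1)*(m^2 + 7*m + 12) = (m + 1)*(m + 4)*(m + 3)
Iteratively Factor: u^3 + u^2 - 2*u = (u)*(u^2 + u - 2) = u*(u + 2)*(u - 1)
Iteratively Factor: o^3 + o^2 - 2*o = (o - 1)*(o^2 + 2*o) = (o - 1)*(o + 2)*(o)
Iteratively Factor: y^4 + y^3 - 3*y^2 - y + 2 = (y + 2)*(y^3 - y^2 - y + 1) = (y + 1)*(y + 2)*(y^2 - 2*y + 1) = (y - 1)*(y + 1)*(y + 2)*(y - 1)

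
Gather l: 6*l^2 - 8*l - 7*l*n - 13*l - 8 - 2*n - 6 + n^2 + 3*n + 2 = 6*l^2 + l*(-7*n - 21) + n^2 + n - 12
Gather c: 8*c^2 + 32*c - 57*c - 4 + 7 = 8*c^2 - 25*c + 3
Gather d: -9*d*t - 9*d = d*(-9*t - 9)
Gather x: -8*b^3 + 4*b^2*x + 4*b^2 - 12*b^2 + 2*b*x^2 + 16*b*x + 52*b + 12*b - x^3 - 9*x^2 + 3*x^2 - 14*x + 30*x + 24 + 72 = -8*b^3 - 8*b^2 + 64*b - x^3 + x^2*(2*b - 6) + x*(4*b^2 + 16*b + 16) + 96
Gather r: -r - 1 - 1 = -r - 2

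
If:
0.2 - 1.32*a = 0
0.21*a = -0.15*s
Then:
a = 0.15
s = -0.21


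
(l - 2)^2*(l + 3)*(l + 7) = l^4 + 6*l^3 - 15*l^2 - 44*l + 84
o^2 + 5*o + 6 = (o + 2)*(o + 3)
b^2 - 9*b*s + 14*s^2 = (b - 7*s)*(b - 2*s)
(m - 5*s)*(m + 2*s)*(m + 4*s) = m^3 + m^2*s - 22*m*s^2 - 40*s^3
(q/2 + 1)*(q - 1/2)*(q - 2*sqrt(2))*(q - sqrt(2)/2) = q^4/2 - 5*sqrt(2)*q^3/4 + 3*q^3/4 - 15*sqrt(2)*q^2/8 + q^2/2 + 3*q/2 + 5*sqrt(2)*q/4 - 1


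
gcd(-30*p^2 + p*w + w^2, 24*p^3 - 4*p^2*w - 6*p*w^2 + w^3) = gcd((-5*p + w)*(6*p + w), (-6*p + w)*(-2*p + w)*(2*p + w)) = 1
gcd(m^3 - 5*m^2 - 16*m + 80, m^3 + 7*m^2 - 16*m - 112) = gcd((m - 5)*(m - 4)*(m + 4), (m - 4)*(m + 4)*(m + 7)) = m^2 - 16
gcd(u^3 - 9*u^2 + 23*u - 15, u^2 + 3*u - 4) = u - 1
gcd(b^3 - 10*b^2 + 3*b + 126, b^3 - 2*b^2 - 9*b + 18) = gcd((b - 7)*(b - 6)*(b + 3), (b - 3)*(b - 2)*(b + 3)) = b + 3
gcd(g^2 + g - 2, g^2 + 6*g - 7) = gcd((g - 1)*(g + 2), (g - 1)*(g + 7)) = g - 1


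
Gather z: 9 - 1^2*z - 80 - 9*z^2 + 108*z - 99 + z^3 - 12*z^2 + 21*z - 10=z^3 - 21*z^2 + 128*z - 180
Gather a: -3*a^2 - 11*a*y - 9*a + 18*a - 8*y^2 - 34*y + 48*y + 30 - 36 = -3*a^2 + a*(9 - 11*y) - 8*y^2 + 14*y - 6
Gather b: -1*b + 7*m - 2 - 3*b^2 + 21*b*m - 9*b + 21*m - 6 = -3*b^2 + b*(21*m - 10) + 28*m - 8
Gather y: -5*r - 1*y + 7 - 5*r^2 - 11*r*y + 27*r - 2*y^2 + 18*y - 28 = -5*r^2 + 22*r - 2*y^2 + y*(17 - 11*r) - 21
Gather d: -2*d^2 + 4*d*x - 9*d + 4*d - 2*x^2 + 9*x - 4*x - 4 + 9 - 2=-2*d^2 + d*(4*x - 5) - 2*x^2 + 5*x + 3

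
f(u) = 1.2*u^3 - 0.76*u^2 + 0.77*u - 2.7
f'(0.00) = 0.77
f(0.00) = -2.70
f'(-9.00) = 306.05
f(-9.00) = -945.99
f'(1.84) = 10.16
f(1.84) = 3.62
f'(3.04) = 29.42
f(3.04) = 26.33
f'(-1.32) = 9.05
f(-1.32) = -7.80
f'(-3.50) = 50.19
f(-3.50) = -66.16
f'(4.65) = 71.54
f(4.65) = 105.10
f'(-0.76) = 4.00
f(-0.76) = -4.25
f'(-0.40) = 1.95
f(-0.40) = -3.21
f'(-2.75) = 32.18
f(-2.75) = -35.52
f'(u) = 3.6*u^2 - 1.52*u + 0.77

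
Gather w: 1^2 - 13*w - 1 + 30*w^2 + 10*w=30*w^2 - 3*w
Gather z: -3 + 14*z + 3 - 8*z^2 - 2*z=-8*z^2 + 12*z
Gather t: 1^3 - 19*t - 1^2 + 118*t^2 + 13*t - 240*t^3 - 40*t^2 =-240*t^3 + 78*t^2 - 6*t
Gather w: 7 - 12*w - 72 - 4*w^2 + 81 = -4*w^2 - 12*w + 16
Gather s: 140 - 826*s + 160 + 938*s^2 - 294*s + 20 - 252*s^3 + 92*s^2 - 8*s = -252*s^3 + 1030*s^2 - 1128*s + 320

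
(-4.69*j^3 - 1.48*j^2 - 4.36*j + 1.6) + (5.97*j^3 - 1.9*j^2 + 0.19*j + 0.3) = 1.28*j^3 - 3.38*j^2 - 4.17*j + 1.9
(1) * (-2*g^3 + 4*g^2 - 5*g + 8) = -2*g^3 + 4*g^2 - 5*g + 8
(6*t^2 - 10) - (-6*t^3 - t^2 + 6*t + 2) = 6*t^3 + 7*t^2 - 6*t - 12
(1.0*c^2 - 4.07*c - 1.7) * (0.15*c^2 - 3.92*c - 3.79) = 0.15*c^4 - 4.5305*c^3 + 11.9094*c^2 + 22.0893*c + 6.443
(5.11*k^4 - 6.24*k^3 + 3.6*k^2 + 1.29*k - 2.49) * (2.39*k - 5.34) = 12.2129*k^5 - 42.201*k^4 + 41.9256*k^3 - 16.1409*k^2 - 12.8397*k + 13.2966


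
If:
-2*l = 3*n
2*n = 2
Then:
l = -3/2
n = 1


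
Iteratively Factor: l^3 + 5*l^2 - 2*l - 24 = (l + 3)*(l^2 + 2*l - 8) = (l - 2)*(l + 3)*(l + 4)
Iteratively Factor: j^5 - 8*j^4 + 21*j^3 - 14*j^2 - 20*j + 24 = (j - 2)*(j^4 - 6*j^3 + 9*j^2 + 4*j - 12) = (j - 2)^2*(j^3 - 4*j^2 + j + 6) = (j - 2)^2*(j + 1)*(j^2 - 5*j + 6) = (j - 2)^3*(j + 1)*(j - 3)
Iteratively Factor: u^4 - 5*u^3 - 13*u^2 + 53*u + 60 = (u - 4)*(u^3 - u^2 - 17*u - 15) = (u - 4)*(u + 3)*(u^2 - 4*u - 5) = (u - 5)*(u - 4)*(u + 3)*(u + 1)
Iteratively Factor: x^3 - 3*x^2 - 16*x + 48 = (x + 4)*(x^2 - 7*x + 12) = (x - 4)*(x + 4)*(x - 3)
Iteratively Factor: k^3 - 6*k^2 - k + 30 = (k - 3)*(k^2 - 3*k - 10) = (k - 3)*(k + 2)*(k - 5)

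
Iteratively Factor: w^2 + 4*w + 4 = (w + 2)*(w + 2)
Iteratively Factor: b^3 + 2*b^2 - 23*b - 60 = (b - 5)*(b^2 + 7*b + 12) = (b - 5)*(b + 3)*(b + 4)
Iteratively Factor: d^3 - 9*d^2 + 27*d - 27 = (d - 3)*(d^2 - 6*d + 9) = (d - 3)^2*(d - 3)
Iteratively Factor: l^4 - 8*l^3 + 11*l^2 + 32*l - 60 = (l - 5)*(l^3 - 3*l^2 - 4*l + 12) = (l - 5)*(l - 2)*(l^2 - l - 6) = (l - 5)*(l - 2)*(l + 2)*(l - 3)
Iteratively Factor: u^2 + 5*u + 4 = (u + 1)*(u + 4)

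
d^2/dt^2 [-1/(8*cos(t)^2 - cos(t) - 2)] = (-256*sin(t)^4 + 193*sin(t)^2 - 28*cos(t) + 6*cos(3*t) + 97)/(8*sin(t)^2 + cos(t) - 6)^3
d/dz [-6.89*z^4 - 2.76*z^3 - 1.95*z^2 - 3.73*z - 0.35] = -27.56*z^3 - 8.28*z^2 - 3.9*z - 3.73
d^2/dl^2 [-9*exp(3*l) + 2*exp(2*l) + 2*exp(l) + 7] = (-81*exp(2*l) + 8*exp(l) + 2)*exp(l)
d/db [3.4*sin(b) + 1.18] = 3.4*cos(b)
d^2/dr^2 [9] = 0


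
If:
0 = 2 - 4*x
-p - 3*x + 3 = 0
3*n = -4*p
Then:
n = -2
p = 3/2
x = 1/2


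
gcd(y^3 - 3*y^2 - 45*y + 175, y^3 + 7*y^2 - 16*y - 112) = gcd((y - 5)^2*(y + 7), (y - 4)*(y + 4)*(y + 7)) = y + 7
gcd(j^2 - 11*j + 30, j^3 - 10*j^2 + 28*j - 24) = j - 6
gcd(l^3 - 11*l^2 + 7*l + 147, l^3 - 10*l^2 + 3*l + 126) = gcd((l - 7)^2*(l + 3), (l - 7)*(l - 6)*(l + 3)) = l^2 - 4*l - 21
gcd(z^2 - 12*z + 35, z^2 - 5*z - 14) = z - 7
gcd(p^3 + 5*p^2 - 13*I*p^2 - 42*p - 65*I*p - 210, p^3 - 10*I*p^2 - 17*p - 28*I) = p - 7*I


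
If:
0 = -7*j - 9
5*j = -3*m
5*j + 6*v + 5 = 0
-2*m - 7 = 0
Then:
No Solution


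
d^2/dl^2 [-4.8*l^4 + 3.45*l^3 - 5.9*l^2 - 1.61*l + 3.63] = -57.6*l^2 + 20.7*l - 11.8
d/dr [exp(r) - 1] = exp(r)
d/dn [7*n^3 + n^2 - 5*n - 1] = 21*n^2 + 2*n - 5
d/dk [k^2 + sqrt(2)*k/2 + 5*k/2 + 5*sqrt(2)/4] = 2*k + sqrt(2)/2 + 5/2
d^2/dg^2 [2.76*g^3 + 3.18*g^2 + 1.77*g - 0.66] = 16.56*g + 6.36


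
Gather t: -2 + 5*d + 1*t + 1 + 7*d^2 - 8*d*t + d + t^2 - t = 7*d^2 - 8*d*t + 6*d + t^2 - 1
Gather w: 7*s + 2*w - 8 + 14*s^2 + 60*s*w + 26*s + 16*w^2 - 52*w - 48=14*s^2 + 33*s + 16*w^2 + w*(60*s - 50) - 56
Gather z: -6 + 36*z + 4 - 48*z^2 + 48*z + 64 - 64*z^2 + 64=-112*z^2 + 84*z + 126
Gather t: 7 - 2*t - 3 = 4 - 2*t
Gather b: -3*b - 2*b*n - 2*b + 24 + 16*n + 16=b*(-2*n - 5) + 16*n + 40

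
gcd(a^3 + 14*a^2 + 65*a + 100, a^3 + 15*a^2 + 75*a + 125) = a^2 + 10*a + 25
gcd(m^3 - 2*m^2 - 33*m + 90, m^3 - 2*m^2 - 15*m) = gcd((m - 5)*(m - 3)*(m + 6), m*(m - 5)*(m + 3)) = m - 5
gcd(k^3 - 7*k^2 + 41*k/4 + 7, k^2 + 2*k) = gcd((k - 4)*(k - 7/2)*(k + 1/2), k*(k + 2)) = 1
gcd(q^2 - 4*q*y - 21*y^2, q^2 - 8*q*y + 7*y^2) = -q + 7*y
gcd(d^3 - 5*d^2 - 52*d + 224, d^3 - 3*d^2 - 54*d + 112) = d^2 - d - 56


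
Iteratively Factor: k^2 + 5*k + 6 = (k + 3)*(k + 2)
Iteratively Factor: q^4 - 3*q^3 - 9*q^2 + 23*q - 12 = (q - 1)*(q^3 - 2*q^2 - 11*q + 12) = (q - 1)*(q + 3)*(q^2 - 5*q + 4) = (q - 1)^2*(q + 3)*(q - 4)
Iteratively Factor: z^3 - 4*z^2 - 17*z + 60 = (z + 4)*(z^2 - 8*z + 15) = (z - 3)*(z + 4)*(z - 5)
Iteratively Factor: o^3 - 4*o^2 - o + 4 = (o + 1)*(o^2 - 5*o + 4) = (o - 1)*(o + 1)*(o - 4)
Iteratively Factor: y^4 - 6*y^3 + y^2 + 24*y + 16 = (y - 4)*(y^3 - 2*y^2 - 7*y - 4) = (y - 4)*(y + 1)*(y^2 - 3*y - 4) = (y - 4)*(y + 1)^2*(y - 4)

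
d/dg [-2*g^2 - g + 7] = -4*g - 1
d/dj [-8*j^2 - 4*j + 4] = -16*j - 4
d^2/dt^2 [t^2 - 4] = 2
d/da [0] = 0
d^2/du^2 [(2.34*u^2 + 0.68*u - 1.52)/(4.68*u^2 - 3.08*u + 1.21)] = (97.246656*u^3 - 279.2556*u^2 + 108.355104*u + 0.296691999999993)/(102.503232*u^6 - 202.378176*u^5 + 212.694768*u^4 - 133.866656*u^3 + 54.991596*u^2 - 13.528284*u + 1.771561)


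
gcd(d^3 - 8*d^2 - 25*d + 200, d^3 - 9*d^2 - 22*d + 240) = d^2 - 3*d - 40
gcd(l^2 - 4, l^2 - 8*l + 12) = l - 2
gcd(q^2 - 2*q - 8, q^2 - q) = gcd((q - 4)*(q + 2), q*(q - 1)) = 1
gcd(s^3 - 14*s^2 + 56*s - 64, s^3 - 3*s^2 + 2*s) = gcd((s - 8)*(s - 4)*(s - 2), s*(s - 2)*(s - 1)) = s - 2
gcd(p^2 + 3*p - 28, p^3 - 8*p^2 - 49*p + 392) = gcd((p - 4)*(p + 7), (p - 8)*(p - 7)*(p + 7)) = p + 7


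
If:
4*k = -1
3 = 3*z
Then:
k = -1/4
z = 1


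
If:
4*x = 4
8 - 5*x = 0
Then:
No Solution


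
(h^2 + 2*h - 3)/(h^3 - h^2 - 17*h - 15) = (h - 1)/(h^2 - 4*h - 5)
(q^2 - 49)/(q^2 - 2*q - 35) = (q + 7)/(q + 5)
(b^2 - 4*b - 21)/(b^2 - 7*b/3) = 3*(b^2 - 4*b - 21)/(b*(3*b - 7))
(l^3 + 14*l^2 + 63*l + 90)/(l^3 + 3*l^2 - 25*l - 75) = (l + 6)/(l - 5)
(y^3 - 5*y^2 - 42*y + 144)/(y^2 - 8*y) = y + 3 - 18/y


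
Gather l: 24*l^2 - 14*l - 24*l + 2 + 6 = 24*l^2 - 38*l + 8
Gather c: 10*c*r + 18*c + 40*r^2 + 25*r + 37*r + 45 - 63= c*(10*r + 18) + 40*r^2 + 62*r - 18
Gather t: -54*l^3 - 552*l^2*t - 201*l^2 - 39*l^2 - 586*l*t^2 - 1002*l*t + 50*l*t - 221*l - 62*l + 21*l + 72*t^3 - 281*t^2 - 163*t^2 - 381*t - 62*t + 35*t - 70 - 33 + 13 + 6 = -54*l^3 - 240*l^2 - 262*l + 72*t^3 + t^2*(-586*l - 444) + t*(-552*l^2 - 952*l - 408) - 84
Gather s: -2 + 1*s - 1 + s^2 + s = s^2 + 2*s - 3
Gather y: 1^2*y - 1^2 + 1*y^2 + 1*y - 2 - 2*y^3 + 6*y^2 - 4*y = -2*y^3 + 7*y^2 - 2*y - 3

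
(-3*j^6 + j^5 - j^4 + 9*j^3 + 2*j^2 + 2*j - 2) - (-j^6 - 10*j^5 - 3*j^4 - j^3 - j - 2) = -2*j^6 + 11*j^5 + 2*j^4 + 10*j^3 + 2*j^2 + 3*j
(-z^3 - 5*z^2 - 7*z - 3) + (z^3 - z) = -5*z^2 - 8*z - 3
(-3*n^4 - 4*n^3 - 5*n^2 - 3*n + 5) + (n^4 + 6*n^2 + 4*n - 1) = -2*n^4 - 4*n^3 + n^2 + n + 4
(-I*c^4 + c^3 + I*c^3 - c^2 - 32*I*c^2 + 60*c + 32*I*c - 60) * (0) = 0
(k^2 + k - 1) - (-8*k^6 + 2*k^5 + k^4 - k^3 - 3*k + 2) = 8*k^6 - 2*k^5 - k^4 + k^3 + k^2 + 4*k - 3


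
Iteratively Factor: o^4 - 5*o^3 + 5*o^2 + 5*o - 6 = (o - 1)*(o^3 - 4*o^2 + o + 6) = (o - 1)*(o + 1)*(o^2 - 5*o + 6) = (o - 2)*(o - 1)*(o + 1)*(o - 3)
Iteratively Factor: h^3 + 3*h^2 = (h + 3)*(h^2) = h*(h + 3)*(h)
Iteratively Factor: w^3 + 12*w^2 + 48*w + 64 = (w + 4)*(w^2 + 8*w + 16) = (w + 4)^2*(w + 4)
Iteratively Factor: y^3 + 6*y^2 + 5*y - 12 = (y + 3)*(y^2 + 3*y - 4) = (y - 1)*(y + 3)*(y + 4)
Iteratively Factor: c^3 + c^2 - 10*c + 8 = (c - 2)*(c^2 + 3*c - 4) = (c - 2)*(c - 1)*(c + 4)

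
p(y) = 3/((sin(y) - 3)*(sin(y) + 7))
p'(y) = -3*cos(y)/((sin(y) - 3)*(sin(y) + 7)^2) - 3*cos(y)/((sin(y) - 3)^2*(sin(y) + 7)) = -6*(sin(y) + 2)*cos(y)/((sin(y) - 3)^2*(sin(y) + 7)^2)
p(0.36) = -0.15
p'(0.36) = -0.03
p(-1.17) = -0.13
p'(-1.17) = -0.00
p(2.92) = -0.15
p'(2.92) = 0.03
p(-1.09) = -0.13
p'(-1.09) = -0.01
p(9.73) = -0.14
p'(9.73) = 0.02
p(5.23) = -0.13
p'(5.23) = -0.01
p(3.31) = -0.14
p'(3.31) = 0.02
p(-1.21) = -0.13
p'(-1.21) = -0.00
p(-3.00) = -0.14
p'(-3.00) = 0.02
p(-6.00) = -0.15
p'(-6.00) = -0.03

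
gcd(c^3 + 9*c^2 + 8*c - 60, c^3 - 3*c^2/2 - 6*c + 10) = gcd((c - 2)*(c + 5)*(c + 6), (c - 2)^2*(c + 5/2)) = c - 2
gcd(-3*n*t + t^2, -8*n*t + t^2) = t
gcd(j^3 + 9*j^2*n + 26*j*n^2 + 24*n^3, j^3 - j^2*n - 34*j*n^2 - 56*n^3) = j^2 + 6*j*n + 8*n^2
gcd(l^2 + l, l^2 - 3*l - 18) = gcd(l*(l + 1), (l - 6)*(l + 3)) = 1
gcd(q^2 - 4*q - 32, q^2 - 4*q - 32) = q^2 - 4*q - 32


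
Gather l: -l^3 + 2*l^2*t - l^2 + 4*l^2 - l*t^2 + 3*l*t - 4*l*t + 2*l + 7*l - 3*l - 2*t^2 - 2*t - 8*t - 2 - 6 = -l^3 + l^2*(2*t + 3) + l*(-t^2 - t + 6) - 2*t^2 - 10*t - 8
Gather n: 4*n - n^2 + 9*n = -n^2 + 13*n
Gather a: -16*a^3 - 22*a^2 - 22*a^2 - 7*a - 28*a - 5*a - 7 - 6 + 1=-16*a^3 - 44*a^2 - 40*a - 12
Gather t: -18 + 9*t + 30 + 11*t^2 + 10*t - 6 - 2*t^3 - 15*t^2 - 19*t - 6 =-2*t^3 - 4*t^2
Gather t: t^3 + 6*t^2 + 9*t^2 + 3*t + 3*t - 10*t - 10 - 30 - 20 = t^3 + 15*t^2 - 4*t - 60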